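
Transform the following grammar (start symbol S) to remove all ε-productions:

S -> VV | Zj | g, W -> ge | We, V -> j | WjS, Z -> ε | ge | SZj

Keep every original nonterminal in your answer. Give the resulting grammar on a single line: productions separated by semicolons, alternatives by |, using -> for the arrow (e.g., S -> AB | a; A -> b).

Nullable set: {Z}.
S -> Zj: Z nullable, giving Zj | j.
Drop Z -> ε.
Z -> SZj: Z nullable, giving SZj | Sj.
Unchanged (no nullable symbols): S -> VV; S -> g; V -> WjS; V -> j; W -> We; W -> ge; Z -> ge.

S -> g | j | VV | Zj; V -> j | WjS; W -> We | ge; Z -> Sj | ge | SZj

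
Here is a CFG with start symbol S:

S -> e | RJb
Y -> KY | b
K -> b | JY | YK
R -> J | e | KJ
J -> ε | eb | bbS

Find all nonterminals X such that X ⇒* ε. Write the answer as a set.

Directly nullable (have an ε-rule): {J}.
R is nullable via R -> J (every symbol on the right is already known nullable).
Not nullable: K, S, Y — each has a terminal in every rule's right-hand side or depends on a non-nullable symbol.

{J, R}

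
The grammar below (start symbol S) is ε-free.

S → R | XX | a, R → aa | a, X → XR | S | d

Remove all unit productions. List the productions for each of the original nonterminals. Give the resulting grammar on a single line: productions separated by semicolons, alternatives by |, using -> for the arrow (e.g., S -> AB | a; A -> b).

Unit productions: S->R, X->S.
Unit pairs (A ⇒* B via units): (S,R), (X,R), (X,S).
S: inherits non-unit rules of {R, S} → XX | a | aa.
R: inherits non-unit rules of {R} → a | aa.
X: inherits non-unit rules of {R, S, X} → XR | XX | a | aa | d.

S -> a | XX | aa; R -> a | aa; X -> a | d | XR | XX | aa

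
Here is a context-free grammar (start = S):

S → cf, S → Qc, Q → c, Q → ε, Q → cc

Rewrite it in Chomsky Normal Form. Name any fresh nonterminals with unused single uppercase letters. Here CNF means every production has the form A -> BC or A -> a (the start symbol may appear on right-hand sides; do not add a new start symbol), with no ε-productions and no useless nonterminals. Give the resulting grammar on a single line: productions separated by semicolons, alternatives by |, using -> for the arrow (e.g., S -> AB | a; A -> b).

Nullable: {Q}; after ε-elimination: S -> c | Qc | cf; Q -> c | cc.
No unit productions to eliminate.
TERM: introduce A -> c, B -> f and substitute in every rule of length ≥2.

S -> c | AB | QA; A -> c; B -> f; Q -> c | AA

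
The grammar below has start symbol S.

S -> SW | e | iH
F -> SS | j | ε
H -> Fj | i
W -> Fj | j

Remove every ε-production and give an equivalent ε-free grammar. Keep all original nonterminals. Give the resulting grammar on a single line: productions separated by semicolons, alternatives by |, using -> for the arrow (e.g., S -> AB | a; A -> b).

S -> e | SW | iH; F -> j | SS; H -> i | j | Fj; W -> j | Fj

Nullable set: {F}.
Drop F -> ε.
H -> Fj: F nullable, giving Fj | j.
W -> Fj: F nullable, giving Fj | j.
Unchanged (no nullable symbols): S -> SW; S -> e; S -> iH; F -> SS; F -> j; H -> i; W -> j.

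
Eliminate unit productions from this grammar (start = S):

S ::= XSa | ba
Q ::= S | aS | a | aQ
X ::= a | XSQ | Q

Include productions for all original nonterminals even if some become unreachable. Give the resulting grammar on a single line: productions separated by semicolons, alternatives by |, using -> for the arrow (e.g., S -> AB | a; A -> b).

Unit productions: Q->S, X->Q.
Unit pairs (A ⇒* B via units): (Q,S), (X,Q), (X,S).
S: inherits non-unit rules of {S} → XSa | ba.
Q: inherits non-unit rules of {Q, S} → XSa | a | aQ | aS | ba.
X: inherits non-unit rules of {Q, S, X} → XSQ | XSa | a | aQ | aS | ba.

S -> ba | XSa; Q -> a | aQ | aS | ba | XSa; X -> a | aQ | aS | ba | XSQ | XSa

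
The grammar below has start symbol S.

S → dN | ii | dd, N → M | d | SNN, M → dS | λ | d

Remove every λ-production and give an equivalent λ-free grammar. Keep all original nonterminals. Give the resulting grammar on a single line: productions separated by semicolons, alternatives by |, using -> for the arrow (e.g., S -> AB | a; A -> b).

S -> d | dN | dd | ii; M -> d | dS; N -> M | S | d | SN | SNN

Nullable set: {M, N}.
S -> dN: N nullable, giving d | dN.
Drop M -> λ.
N -> M: M nullable, giving M.
N -> SNN: N, N nullable, giving S | SN | SNN.
Unchanged (no nullable symbols): S -> dd; S -> ii; M -> d; M -> dS; N -> d.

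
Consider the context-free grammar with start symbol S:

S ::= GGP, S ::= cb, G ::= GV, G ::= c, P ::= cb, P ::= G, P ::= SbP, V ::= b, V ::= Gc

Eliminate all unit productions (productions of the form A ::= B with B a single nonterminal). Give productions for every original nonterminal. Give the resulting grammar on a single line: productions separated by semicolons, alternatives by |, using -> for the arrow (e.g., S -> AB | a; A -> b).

S -> cb | GGP; G -> c | GV; P -> c | GV | cb | SbP; V -> b | Gc

Unit productions: P->G.
Unit pairs (A ⇒* B via units): (P,G).
S: inherits non-unit rules of {S} → GGP | cb.
G: inherits non-unit rules of {G} → GV | c.
P: inherits non-unit rules of {G, P} → GV | SbP | c | cb.
V: inherits non-unit rules of {V} → Gc | b.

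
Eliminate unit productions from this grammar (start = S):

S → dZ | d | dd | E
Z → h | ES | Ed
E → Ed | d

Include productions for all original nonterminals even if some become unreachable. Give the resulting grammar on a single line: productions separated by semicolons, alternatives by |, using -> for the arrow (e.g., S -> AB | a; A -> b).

Unit productions: S->E.
Unit pairs (A ⇒* B via units): (S,E).
S: inherits non-unit rules of {E, S} → Ed | d | dZ | dd.
E: inherits non-unit rules of {E} → Ed | d.
Z: inherits non-unit rules of {Z} → ES | Ed | h.

S -> d | Ed | dZ | dd; E -> d | Ed; Z -> h | ES | Ed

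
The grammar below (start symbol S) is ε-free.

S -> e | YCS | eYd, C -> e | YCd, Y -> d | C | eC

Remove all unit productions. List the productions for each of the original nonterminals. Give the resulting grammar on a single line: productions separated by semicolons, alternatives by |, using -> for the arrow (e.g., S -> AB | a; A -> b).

S -> e | YCS | eYd; C -> e | YCd; Y -> d | e | eC | YCd

Unit productions: Y->C.
Unit pairs (A ⇒* B via units): (Y,C).
S: inherits non-unit rules of {S} → YCS | e | eYd.
C: inherits non-unit rules of {C} → YCd | e.
Y: inherits non-unit rules of {C, Y} → YCd | d | e | eC.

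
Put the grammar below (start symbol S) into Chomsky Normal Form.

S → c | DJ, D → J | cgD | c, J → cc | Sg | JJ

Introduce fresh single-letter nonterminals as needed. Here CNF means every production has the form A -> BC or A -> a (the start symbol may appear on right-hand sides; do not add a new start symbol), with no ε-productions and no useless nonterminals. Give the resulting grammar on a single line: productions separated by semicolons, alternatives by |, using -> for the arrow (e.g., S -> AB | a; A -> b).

S -> c | DJ; A -> g; B -> c; C -> AD; D -> c | BB | BC | JJ | SA; J -> BB | JJ | SA

No ε-productions.
After unit-elimination: S -> c | DJ; D -> c | JJ | Sg | cc | cgD; J -> JJ | Sg | cc.
TERM: introduce B -> c, A -> g and substitute in every rule of length ≥2.
BIN: D -> BAD becomes D -> BC, C -> AD.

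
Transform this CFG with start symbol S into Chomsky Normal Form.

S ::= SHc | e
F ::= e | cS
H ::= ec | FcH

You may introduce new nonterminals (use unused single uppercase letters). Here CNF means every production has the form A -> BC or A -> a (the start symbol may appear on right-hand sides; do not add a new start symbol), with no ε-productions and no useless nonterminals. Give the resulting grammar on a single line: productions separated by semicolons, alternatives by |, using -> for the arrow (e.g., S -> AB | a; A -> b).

No ε-productions.
No unit productions to eliminate.
TERM: introduce A -> c, B -> e and substitute in every rule of length ≥2.
BIN: H -> FAH becomes H -> FC, C -> AH; S -> SHA becomes S -> SD, D -> HA.

S -> e | SD; A -> c; B -> e; C -> AH; D -> HA; F -> e | AS; H -> BA | FC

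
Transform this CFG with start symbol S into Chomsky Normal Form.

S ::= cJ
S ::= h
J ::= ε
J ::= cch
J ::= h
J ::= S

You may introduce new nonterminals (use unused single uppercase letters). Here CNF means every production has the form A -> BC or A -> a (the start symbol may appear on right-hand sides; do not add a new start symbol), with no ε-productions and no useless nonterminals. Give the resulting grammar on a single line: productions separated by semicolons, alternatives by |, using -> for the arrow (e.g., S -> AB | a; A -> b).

Nullable: {J}; after ε-elimination: S -> c | h | cJ; J -> S | h | cch.
After unit-elimination: S -> c | h | cJ; J -> c | h | cJ | cch.
TERM: introduce A -> c, B -> h and substitute in every rule of length ≥2.
BIN: J -> AAB becomes J -> AC, C -> AB.

S -> c | h | AJ; A -> c; B -> h; C -> AB; J -> c | h | AC | AJ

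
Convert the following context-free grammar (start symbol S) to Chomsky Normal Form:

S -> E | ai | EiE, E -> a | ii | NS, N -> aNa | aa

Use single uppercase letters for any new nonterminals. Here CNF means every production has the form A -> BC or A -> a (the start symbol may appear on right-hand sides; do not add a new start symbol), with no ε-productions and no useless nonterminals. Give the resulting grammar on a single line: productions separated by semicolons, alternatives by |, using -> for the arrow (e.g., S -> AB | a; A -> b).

No ε-productions.
After unit-elimination: S -> a | NS | ai | ii | EiE; E -> a | NS | ii; N -> aa | aNa.
TERM: introduce B -> a, A -> i and substitute in every rule of length ≥2.
BIN: N -> BNB becomes N -> BC, C -> NB; S -> EAE becomes S -> ED, D -> AE.

S -> a | AA | BA | ED | NS; A -> i; B -> a; C -> NB; D -> AE; E -> a | AA | NS; N -> BB | BC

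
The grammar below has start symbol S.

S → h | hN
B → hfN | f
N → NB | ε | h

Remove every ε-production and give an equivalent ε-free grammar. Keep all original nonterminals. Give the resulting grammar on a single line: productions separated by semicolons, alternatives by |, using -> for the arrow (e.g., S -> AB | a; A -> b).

Nullable set: {N}.
S -> hN: N nullable, giving h | hN.
B -> hfN: N nullable, giving hf | hfN.
Drop N -> ε.
N -> NB: N nullable, giving B | NB.
Unchanged (no nullable symbols): S -> h; B -> f; N -> h.

S -> h | hN; B -> f | hf | hfN; N -> B | h | NB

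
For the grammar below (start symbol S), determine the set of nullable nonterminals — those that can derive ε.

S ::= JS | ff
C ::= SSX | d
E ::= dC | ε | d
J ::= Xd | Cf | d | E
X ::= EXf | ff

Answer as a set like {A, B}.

Directly nullable (have an ε-rule): {E}.
J is nullable via J -> E (every symbol on the right is already known nullable).
Not nullable: C, S, X — each has a terminal in every rule's right-hand side or depends on a non-nullable symbol.

{E, J}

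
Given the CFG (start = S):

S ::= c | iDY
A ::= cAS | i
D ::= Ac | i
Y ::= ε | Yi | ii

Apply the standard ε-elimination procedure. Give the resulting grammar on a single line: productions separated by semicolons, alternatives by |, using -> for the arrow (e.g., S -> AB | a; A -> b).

Nullable set: {Y}.
S -> iDY: Y nullable, giving iD | iDY.
Drop Y -> ε.
Y -> Yi: Y nullable, giving Yi | i.
Unchanged (no nullable symbols): S -> c; A -> cAS; A -> i; D -> Ac; D -> i; Y -> ii.

S -> c | iD | iDY; A -> i | cAS; D -> i | Ac; Y -> i | Yi | ii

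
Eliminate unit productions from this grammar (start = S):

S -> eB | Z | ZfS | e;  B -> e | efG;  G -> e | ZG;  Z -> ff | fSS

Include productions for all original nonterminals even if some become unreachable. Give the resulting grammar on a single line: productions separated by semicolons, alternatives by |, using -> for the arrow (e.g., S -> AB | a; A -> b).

S -> e | eB | ff | ZfS | fSS; B -> e | efG; G -> e | ZG; Z -> ff | fSS

Unit productions: S->Z.
Unit pairs (A ⇒* B via units): (S,Z).
S: inherits non-unit rules of {S, Z} → ZfS | e | eB | fSS | ff.
B: inherits non-unit rules of {B} → e | efG.
G: inherits non-unit rules of {G} → ZG | e.
Z: inherits non-unit rules of {Z} → fSS | ff.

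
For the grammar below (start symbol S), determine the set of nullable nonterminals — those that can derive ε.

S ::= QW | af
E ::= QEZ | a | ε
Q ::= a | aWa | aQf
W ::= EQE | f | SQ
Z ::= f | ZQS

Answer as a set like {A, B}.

{E}

Directly nullable (have an ε-rule): {E}.
Not nullable: Q, S, W, Z — each has a terminal in every rule's right-hand side or depends on a non-nullable symbol.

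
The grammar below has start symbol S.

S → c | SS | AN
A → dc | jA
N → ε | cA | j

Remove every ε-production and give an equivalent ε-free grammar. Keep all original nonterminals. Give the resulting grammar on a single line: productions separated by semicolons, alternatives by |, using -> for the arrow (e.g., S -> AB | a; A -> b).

Nullable set: {N}.
S -> AN: N nullable, giving A | AN.
Drop N -> ε.
Unchanged (no nullable symbols): S -> SS; S -> c; A -> dc; A -> jA; N -> cA; N -> j.

S -> A | c | AN | SS; A -> dc | jA; N -> j | cA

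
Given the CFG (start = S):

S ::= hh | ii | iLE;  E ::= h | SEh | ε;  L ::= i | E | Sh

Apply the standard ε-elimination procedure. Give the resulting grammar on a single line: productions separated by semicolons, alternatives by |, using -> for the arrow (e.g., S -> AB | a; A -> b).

S -> i | hh | iE | iL | ii | iLE; E -> h | Sh | SEh; L -> E | i | Sh

Nullable set: {E, L}.
S -> iLE: L, E nullable, giving i | iE | iL | iLE.
Drop E -> ε.
E -> SEh: E nullable, giving SEh | Sh.
L -> E: E nullable, giving E.
Unchanged (no nullable symbols): S -> hh; S -> ii; E -> h; L -> Sh; L -> i.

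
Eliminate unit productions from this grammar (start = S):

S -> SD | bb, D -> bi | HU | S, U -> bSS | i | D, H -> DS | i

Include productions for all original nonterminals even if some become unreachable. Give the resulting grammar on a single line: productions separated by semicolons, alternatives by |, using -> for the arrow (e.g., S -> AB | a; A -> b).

S -> SD | bb; D -> HU | SD | bb | bi; H -> i | DS; U -> i | HU | SD | bb | bi | bSS

Unit productions: D->S, U->D.
Unit pairs (A ⇒* B via units): (D,S), (U,D), (U,S).
S: inherits non-unit rules of {S} → SD | bb.
D: inherits non-unit rules of {D, S} → HU | SD | bb | bi.
H: inherits non-unit rules of {H} → DS | i.
U: inherits non-unit rules of {D, S, U} → HU | SD | bSS | bb | bi | i.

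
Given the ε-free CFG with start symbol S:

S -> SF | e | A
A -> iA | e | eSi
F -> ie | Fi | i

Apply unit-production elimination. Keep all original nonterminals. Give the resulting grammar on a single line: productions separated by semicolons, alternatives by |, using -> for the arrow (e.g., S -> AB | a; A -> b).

S -> e | SF | iA | eSi; A -> e | iA | eSi; F -> i | Fi | ie

Unit productions: S->A.
Unit pairs (A ⇒* B via units): (S,A).
S: inherits non-unit rules of {A, S} → SF | e | eSi | iA.
A: inherits non-unit rules of {A} → e | eSi | iA.
F: inherits non-unit rules of {F} → Fi | i | ie.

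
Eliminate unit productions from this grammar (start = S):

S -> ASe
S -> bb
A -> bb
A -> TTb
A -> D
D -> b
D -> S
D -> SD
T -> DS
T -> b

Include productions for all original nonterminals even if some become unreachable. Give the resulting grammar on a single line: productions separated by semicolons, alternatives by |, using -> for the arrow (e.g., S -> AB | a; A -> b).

Unit productions: A->D, D->S.
Unit pairs (A ⇒* B via units): (A,D), (A,S), (D,S).
S: inherits non-unit rules of {S} → ASe | bb.
A: inherits non-unit rules of {A, D, S} → ASe | SD | TTb | b | bb.
D: inherits non-unit rules of {D, S} → ASe | SD | b | bb.
T: inherits non-unit rules of {T} → DS | b.

S -> bb | ASe; A -> b | SD | bb | ASe | TTb; D -> b | SD | bb | ASe; T -> b | DS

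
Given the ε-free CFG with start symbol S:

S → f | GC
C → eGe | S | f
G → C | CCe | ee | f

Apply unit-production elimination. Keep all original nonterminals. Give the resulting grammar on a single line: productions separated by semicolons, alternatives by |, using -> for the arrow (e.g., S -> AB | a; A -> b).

S -> f | GC; C -> f | GC | eGe; G -> f | GC | ee | CCe | eGe

Unit productions: C->S, G->C.
Unit pairs (A ⇒* B via units): (C,S), (G,C), (G,S).
S: inherits non-unit rules of {S} → GC | f.
C: inherits non-unit rules of {C, S} → GC | eGe | f.
G: inherits non-unit rules of {C, G, S} → CCe | GC | eGe | ee | f.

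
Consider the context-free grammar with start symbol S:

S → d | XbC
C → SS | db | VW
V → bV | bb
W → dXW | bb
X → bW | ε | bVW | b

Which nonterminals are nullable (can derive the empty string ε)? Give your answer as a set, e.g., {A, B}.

{X}

Directly nullable (have an ε-rule): {X}.
Not nullable: C, S, V, W — each has a terminal in every rule's right-hand side or depends on a non-nullable symbol.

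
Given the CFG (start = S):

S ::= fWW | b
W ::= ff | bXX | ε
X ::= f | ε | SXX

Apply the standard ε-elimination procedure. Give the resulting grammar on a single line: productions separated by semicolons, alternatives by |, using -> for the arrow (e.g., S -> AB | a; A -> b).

S -> b | f | fW | fWW; W -> b | bX | ff | bXX; X -> S | f | SX | SXX

Nullable set: {W, X}.
S -> fWW: W, W nullable, giving f | fW | fWW.
Drop W -> ε.
W -> bXX: X, X nullable, giving b | bX | bXX.
Drop X -> ε.
X -> SXX: X, X nullable, giving S | SX | SXX.
Unchanged (no nullable symbols): S -> b; W -> ff; X -> f.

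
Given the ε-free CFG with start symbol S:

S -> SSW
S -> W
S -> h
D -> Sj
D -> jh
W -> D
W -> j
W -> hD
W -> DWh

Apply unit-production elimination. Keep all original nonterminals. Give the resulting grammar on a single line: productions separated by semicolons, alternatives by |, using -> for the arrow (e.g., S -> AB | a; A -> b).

Unit productions: S->W, W->D.
Unit pairs (A ⇒* B via units): (S,D), (S,W), (W,D).
S: inherits non-unit rules of {D, S, W} → DWh | SSW | Sj | h | hD | j | jh.
D: inherits non-unit rules of {D} → Sj | jh.
W: inherits non-unit rules of {D, W} → DWh | Sj | hD | j | jh.

S -> h | j | Sj | hD | jh | DWh | SSW; D -> Sj | jh; W -> j | Sj | hD | jh | DWh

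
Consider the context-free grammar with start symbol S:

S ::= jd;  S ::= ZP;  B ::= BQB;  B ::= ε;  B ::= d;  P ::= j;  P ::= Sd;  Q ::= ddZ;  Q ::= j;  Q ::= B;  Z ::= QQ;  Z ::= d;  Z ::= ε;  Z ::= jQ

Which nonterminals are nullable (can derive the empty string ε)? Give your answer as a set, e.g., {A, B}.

{B, Q, Z}

Directly nullable (have an ε-rule): {B, Z}.
Q is nullable via Q -> B (every symbol on the right is already known nullable).
Not nullable: P, S — each has a terminal in every rule's right-hand side or depends on a non-nullable symbol.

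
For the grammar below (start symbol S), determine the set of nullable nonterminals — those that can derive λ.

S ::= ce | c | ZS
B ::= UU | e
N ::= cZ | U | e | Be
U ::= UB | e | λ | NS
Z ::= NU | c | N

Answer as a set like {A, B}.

Directly nullable (have an ε-rule): {U}.
B is nullable via B -> UU (every symbol on the right is already known nullable).
N is nullable via N -> U (every symbol on the right is already known nullable).
Z is nullable via Z -> N (every symbol on the right is already known nullable).
Not nullable: S — each has a terminal in every rule's right-hand side or depends on a non-nullable symbol.

{B, N, U, Z}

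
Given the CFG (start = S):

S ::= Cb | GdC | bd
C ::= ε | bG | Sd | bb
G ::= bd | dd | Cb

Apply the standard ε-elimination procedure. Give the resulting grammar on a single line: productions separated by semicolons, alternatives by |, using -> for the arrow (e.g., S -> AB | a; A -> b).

Nullable set: {C}.
S -> Cb: C nullable, giving Cb | b.
S -> GdC: C nullable, giving Gd | GdC.
Drop C -> ε.
G -> Cb: C nullable, giving Cb | b.
Unchanged (no nullable symbols): S -> bd; C -> Sd; C -> bG; C -> bb; G -> bd; G -> dd.

S -> b | Cb | Gd | bd | GdC; C -> Sd | bG | bb; G -> b | Cb | bd | dd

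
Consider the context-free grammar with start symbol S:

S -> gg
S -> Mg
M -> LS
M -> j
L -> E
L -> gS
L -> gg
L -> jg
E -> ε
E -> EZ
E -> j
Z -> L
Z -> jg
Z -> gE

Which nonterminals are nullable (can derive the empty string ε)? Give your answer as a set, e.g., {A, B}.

{E, L, Z}

Directly nullable (have an ε-rule): {E}.
L is nullable via L -> E (every symbol on the right is already known nullable).
Z is nullable via Z -> L (every symbol on the right is already known nullable).
Not nullable: M, S — each has a terminal in every rule's right-hand side or depends on a non-nullable symbol.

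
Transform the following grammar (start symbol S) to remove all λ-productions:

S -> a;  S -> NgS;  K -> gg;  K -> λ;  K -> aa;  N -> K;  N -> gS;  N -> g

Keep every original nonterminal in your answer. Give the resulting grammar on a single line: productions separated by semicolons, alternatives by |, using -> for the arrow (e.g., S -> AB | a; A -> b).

Nullable set: {K, N}.
S -> NgS: N nullable, giving NgS | gS.
Drop K -> λ.
N -> K: K nullable, giving K.
Unchanged (no nullable symbols): S -> a; K -> aa; K -> gg; N -> g; N -> gS.

S -> a | gS | NgS; K -> aa | gg; N -> K | g | gS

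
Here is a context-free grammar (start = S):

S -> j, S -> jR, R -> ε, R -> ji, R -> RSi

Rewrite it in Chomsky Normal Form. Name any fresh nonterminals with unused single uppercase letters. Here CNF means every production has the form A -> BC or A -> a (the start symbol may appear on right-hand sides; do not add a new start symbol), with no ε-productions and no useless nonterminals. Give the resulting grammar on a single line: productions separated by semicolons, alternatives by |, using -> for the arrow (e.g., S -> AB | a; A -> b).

S -> j | BR; A -> i; B -> j; C -> SA; R -> BA | RC | SA

Nullable: {R}; after ε-elimination: S -> j | jR; R -> Si | ji | RSi.
No unit productions to eliminate.
TERM: introduce A -> i, B -> j and substitute in every rule of length ≥2.
BIN: R -> RSA becomes R -> RC, C -> SA.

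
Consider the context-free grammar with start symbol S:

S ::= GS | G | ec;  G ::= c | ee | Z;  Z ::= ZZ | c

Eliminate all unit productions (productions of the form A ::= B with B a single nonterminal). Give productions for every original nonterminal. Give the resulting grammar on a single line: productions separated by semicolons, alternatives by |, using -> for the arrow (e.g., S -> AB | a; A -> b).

S -> c | GS | ZZ | ec | ee; G -> c | ZZ | ee; Z -> c | ZZ

Unit productions: G->Z, S->G.
Unit pairs (A ⇒* B via units): (G,Z), (S,G), (S,Z).
S: inherits non-unit rules of {G, S, Z} → GS | ZZ | c | ec | ee.
G: inherits non-unit rules of {G, Z} → ZZ | c | ee.
Z: inherits non-unit rules of {Z} → ZZ | c.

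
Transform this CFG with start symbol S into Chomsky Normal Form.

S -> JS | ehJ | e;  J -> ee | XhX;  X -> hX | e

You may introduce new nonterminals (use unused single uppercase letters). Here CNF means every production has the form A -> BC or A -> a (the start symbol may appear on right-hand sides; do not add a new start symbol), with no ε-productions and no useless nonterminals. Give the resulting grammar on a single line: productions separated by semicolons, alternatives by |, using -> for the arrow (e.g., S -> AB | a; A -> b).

No ε-productions.
No unit productions to eliminate.
TERM: introduce B -> e, A -> h and substitute in every rule of length ≥2.
BIN: J -> XAX becomes J -> XC, C -> AX; S -> BAJ becomes S -> BD, D -> AJ.

S -> e | BD | JS; A -> h; B -> e; C -> AX; D -> AJ; J -> BB | XC; X -> e | AX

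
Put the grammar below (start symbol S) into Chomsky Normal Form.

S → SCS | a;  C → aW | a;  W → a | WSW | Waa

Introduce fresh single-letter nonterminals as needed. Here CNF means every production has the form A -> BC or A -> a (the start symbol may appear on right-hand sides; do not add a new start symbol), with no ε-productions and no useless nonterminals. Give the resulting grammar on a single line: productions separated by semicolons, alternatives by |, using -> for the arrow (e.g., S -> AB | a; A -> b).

S -> a | SB; A -> a; B -> CS; C -> a | AW; D -> AA; E -> SW; W -> a | WD | WE

No ε-productions.
No unit productions to eliminate.
TERM: introduce A -> a and substitute in every rule of length ≥2.
BIN: S -> SCS becomes S -> SB, B -> CS; W -> WAA becomes W -> WD, D -> AA; W -> WSW becomes W -> WE, E -> SW.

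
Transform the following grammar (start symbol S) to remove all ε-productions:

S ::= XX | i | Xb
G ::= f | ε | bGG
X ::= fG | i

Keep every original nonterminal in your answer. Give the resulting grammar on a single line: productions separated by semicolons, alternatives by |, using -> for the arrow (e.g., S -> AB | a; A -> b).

Nullable set: {G}.
Drop G -> ε.
G -> bGG: G, G nullable, giving b | bG | bGG.
X -> fG: G nullable, giving f | fG.
Unchanged (no nullable symbols): S -> XX; S -> Xb; S -> i; G -> f; X -> i.

S -> i | XX | Xb; G -> b | f | bG | bGG; X -> f | i | fG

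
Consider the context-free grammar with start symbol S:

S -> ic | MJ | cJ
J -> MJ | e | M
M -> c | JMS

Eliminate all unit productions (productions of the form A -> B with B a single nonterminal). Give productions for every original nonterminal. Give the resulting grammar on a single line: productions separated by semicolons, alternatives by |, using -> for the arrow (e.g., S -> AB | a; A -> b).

Unit productions: J->M.
Unit pairs (A ⇒* B via units): (J,M).
S: inherits non-unit rules of {S} → MJ | cJ | ic.
J: inherits non-unit rules of {J, M} → JMS | MJ | c | e.
M: inherits non-unit rules of {M} → JMS | c.

S -> MJ | cJ | ic; J -> c | e | MJ | JMS; M -> c | JMS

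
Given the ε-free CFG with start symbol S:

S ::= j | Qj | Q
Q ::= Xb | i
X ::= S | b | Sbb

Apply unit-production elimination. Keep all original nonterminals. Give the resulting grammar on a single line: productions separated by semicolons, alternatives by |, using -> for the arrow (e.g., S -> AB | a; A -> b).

Unit productions: S->Q, X->S.
Unit pairs (A ⇒* B via units): (S,Q), (X,Q), (X,S).
S: inherits non-unit rules of {Q, S} → Qj | Xb | i | j.
Q: inherits non-unit rules of {Q} → Xb | i.
X: inherits non-unit rules of {Q, S, X} → Qj | Sbb | Xb | b | i | j.

S -> i | j | Qj | Xb; Q -> i | Xb; X -> b | i | j | Qj | Xb | Sbb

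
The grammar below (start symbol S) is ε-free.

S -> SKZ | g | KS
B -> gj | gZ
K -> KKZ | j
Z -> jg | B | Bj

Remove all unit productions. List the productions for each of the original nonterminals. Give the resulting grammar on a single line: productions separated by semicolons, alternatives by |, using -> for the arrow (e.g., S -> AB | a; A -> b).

Unit productions: Z->B.
Unit pairs (A ⇒* B via units): (Z,B).
S: inherits non-unit rules of {S} → KS | SKZ | g.
B: inherits non-unit rules of {B} → gZ | gj.
K: inherits non-unit rules of {K} → KKZ | j.
Z: inherits non-unit rules of {B, Z} → Bj | gZ | gj | jg.

S -> g | KS | SKZ; B -> gZ | gj; K -> j | KKZ; Z -> Bj | gZ | gj | jg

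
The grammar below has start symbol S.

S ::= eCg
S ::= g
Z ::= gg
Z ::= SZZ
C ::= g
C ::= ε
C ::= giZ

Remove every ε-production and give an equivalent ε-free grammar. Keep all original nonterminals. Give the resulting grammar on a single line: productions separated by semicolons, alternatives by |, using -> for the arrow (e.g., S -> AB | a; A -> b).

S -> g | eg | eCg; C -> g | giZ; Z -> gg | SZZ

Nullable set: {C}.
S -> eCg: C nullable, giving eCg | eg.
Drop C -> ε.
Unchanged (no nullable symbols): S -> g; C -> g; C -> giZ; Z -> SZZ; Z -> gg.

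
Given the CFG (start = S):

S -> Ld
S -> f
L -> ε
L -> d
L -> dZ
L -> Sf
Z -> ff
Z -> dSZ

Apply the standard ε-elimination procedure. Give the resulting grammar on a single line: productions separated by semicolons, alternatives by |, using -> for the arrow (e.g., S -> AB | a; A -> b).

S -> d | f | Ld; L -> d | Sf | dZ; Z -> ff | dSZ

Nullable set: {L}.
S -> Ld: L nullable, giving Ld | d.
Drop L -> ε.
Unchanged (no nullable symbols): S -> f; L -> Sf; L -> d; L -> dZ; Z -> dSZ; Z -> ff.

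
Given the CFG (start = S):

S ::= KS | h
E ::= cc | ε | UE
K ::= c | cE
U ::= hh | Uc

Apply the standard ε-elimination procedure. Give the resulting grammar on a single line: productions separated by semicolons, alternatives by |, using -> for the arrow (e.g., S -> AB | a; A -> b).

Nullable set: {E}.
Drop E -> ε.
E -> UE: E nullable, giving U | UE.
K -> cE: E nullable, giving c | cE.
Unchanged (no nullable symbols): S -> KS; S -> h; E -> cc; K -> c; U -> Uc; U -> hh.

S -> h | KS; E -> U | UE | cc; K -> c | cE; U -> Uc | hh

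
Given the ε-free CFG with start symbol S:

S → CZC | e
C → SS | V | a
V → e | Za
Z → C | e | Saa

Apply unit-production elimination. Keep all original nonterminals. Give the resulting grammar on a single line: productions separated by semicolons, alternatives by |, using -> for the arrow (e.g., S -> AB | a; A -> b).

Unit productions: C->V, Z->C.
Unit pairs (A ⇒* B via units): (C,V), (Z,C), (Z,V).
S: inherits non-unit rules of {S} → CZC | e.
C: inherits non-unit rules of {C, V} → SS | Za | a | e.
V: inherits non-unit rules of {V} → Za | e.
Z: inherits non-unit rules of {C, V, Z} → SS | Saa | Za | a | e.

S -> e | CZC; C -> a | e | SS | Za; V -> e | Za; Z -> a | e | SS | Za | Saa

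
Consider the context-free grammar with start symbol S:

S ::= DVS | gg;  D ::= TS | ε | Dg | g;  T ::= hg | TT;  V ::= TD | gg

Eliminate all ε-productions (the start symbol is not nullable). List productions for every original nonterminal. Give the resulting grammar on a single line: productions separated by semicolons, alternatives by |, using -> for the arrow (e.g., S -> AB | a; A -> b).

S -> VS | gg | DVS; D -> g | Dg | TS; T -> TT | hg; V -> T | TD | gg

Nullable set: {D}.
S -> DVS: D nullable, giving DVS | VS.
Drop D -> ε.
D -> Dg: D nullable, giving Dg | g.
V -> TD: D nullable, giving T | TD.
Unchanged (no nullable symbols): S -> gg; D -> TS; D -> g; T -> TT; T -> hg; V -> gg.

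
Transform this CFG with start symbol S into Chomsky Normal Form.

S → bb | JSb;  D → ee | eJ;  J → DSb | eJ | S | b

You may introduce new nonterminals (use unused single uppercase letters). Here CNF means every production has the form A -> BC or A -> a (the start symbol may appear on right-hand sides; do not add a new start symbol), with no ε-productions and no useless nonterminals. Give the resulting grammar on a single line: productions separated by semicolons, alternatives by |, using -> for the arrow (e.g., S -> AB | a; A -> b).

No ε-productions.
After unit-elimination: S -> bb | JSb; D -> eJ | ee; J -> b | bb | eJ | DSb | JSb.
TERM: introduce B -> b, A -> e and substitute in every rule of length ≥2.
BIN: J -> DSB becomes J -> DC, C -> SB; J -> JSB becomes J -> JE, E -> SB; S -> JSB becomes S -> JF, F -> SB.

S -> BB | JF; A -> e; B -> b; C -> SB; D -> AA | AJ; E -> SB; F -> SB; J -> b | AJ | BB | DC | JE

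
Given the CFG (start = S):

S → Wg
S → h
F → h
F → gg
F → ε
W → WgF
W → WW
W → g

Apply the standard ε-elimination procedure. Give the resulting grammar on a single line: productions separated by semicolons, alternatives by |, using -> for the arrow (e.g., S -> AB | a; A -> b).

S -> h | Wg; F -> h | gg; W -> g | WW | Wg | WgF

Nullable set: {F}.
Drop F -> ε.
W -> WgF: F nullable, giving Wg | WgF.
Unchanged (no nullable symbols): S -> Wg; S -> h; F -> gg; F -> h; W -> WW; W -> g.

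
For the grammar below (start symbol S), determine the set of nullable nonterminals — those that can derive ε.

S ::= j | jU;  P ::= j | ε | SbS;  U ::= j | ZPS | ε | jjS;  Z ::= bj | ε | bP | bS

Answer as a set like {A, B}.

{P, U, Z}

Directly nullable (have an ε-rule): {P, U, Z}.
Not nullable: S — each has a terminal in every rule's right-hand side or depends on a non-nullable symbol.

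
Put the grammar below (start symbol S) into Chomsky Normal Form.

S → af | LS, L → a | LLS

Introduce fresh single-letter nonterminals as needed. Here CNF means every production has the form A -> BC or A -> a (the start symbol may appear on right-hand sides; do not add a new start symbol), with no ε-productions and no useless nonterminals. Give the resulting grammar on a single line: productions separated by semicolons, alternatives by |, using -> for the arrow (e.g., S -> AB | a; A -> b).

No ε-productions.
No unit productions to eliminate.
TERM: introduce A -> a, B -> f and substitute in every rule of length ≥2.
BIN: L -> LLS becomes L -> LC, C -> LS.

S -> AB | LS; A -> a; B -> f; C -> LS; L -> a | LC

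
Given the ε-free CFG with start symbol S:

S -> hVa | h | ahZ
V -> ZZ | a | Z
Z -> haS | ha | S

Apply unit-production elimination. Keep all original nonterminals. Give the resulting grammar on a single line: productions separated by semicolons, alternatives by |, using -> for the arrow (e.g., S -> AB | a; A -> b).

Unit productions: V->Z, Z->S.
Unit pairs (A ⇒* B via units): (V,S), (V,Z), (Z,S).
S: inherits non-unit rules of {S} → ahZ | h | hVa.
V: inherits non-unit rules of {S, V, Z} → ZZ | a | ahZ | h | hVa | ha | haS.
Z: inherits non-unit rules of {S, Z} → ahZ | h | hVa | ha | haS.

S -> h | ahZ | hVa; V -> a | h | ZZ | ha | ahZ | hVa | haS; Z -> h | ha | ahZ | hVa | haS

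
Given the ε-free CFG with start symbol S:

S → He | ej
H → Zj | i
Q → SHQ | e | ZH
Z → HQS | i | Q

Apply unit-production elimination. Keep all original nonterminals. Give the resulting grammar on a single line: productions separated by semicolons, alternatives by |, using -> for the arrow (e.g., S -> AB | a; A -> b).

Unit productions: Z->Q.
Unit pairs (A ⇒* B via units): (Z,Q).
S: inherits non-unit rules of {S} → He | ej.
H: inherits non-unit rules of {H} → Zj | i.
Q: inherits non-unit rules of {Q} → SHQ | ZH | e.
Z: inherits non-unit rules of {Q, Z} → HQS | SHQ | ZH | e | i.

S -> He | ej; H -> i | Zj; Q -> e | ZH | SHQ; Z -> e | i | ZH | HQS | SHQ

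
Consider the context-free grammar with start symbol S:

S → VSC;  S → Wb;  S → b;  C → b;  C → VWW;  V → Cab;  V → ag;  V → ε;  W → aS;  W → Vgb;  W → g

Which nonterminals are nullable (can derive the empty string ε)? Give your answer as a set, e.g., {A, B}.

{V}

Directly nullable (have an ε-rule): {V}.
Not nullable: C, S, W — each has a terminal in every rule's right-hand side or depends on a non-nullable symbol.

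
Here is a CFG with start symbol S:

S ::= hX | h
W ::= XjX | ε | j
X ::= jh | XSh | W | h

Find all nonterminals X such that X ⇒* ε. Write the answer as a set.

Directly nullable (have an ε-rule): {W}.
X is nullable via X -> W (every symbol on the right is already known nullable).
Not nullable: S — each has a terminal in every rule's right-hand side or depends on a non-nullable symbol.

{W, X}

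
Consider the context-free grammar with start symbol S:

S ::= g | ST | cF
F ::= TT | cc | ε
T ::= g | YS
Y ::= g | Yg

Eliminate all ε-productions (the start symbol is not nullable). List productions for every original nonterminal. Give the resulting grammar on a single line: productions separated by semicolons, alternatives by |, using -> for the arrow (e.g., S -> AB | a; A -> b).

S -> c | g | ST | cF; F -> TT | cc; T -> g | YS; Y -> g | Yg

Nullable set: {F}.
S -> cF: F nullable, giving c | cF.
Drop F -> ε.
Unchanged (no nullable symbols): S -> ST; S -> g; F -> TT; F -> cc; T -> YS; T -> g; Y -> Yg; Y -> g.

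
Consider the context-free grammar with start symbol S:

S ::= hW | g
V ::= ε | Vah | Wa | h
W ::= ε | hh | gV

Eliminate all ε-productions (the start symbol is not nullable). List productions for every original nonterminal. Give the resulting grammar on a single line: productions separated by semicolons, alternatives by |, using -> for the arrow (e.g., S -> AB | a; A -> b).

Nullable set: {V, W}.
S -> hW: W nullable, giving h | hW.
Drop V -> ε.
V -> Vah: V nullable, giving Vah | ah.
V -> Wa: W nullable, giving Wa | a.
Drop W -> ε.
W -> gV: V nullable, giving g | gV.
Unchanged (no nullable symbols): S -> g; V -> h; W -> hh.

S -> g | h | hW; V -> a | h | Wa | ah | Vah; W -> g | gV | hh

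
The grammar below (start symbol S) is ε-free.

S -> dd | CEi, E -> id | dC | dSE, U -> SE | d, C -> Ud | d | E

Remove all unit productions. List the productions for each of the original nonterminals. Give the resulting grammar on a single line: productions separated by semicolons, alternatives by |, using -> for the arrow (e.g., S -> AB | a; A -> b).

S -> dd | CEi; C -> d | Ud | dC | id | dSE; E -> dC | id | dSE; U -> d | SE

Unit productions: C->E.
Unit pairs (A ⇒* B via units): (C,E).
S: inherits non-unit rules of {S} → CEi | dd.
C: inherits non-unit rules of {C, E} → Ud | d | dC | dSE | id.
E: inherits non-unit rules of {E} → dC | dSE | id.
U: inherits non-unit rules of {U} → SE | d.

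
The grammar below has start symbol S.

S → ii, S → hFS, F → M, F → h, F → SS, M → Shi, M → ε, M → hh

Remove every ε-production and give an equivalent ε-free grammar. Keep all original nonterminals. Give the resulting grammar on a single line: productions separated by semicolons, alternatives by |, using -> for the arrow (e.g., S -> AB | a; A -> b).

S -> hS | ii | hFS; F -> M | h | SS; M -> hh | Shi

Nullable set: {F, M}.
S -> hFS: F nullable, giving hFS | hS.
F -> M: M nullable, giving M.
Drop M -> ε.
Unchanged (no nullable symbols): S -> ii; F -> SS; F -> h; M -> Shi; M -> hh.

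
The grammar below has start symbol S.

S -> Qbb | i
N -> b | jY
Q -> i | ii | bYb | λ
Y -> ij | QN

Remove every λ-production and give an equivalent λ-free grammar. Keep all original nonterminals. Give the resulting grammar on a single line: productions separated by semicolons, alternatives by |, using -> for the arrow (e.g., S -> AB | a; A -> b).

S -> i | bb | Qbb; N -> b | jY; Q -> i | ii | bYb; Y -> N | QN | ij

Nullable set: {Q}.
S -> Qbb: Q nullable, giving Qbb | bb.
Drop Q -> λ.
Y -> QN: Q nullable, giving N | QN.
Unchanged (no nullable symbols): S -> i; N -> b; N -> jY; Q -> bYb; Q -> i; Q -> ii; Y -> ij.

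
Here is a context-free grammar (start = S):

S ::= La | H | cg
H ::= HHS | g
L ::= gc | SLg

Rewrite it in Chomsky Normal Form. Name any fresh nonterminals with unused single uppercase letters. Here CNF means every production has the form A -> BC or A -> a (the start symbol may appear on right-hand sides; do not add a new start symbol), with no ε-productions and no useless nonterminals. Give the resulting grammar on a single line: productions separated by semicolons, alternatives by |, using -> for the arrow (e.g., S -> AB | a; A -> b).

S -> g | BA | HF | LC; A -> g; B -> c; C -> a; D -> HS; E -> LA; F -> HS; H -> g | HD; L -> AB | SE

No ε-productions.
After unit-elimination: S -> g | La | cg | HHS; H -> g | HHS; L -> gc | SLg.
TERM: introduce C -> a, B -> c, A -> g and substitute in every rule of length ≥2.
BIN: H -> HHS becomes H -> HD, D -> HS; L -> SLA becomes L -> SE, E -> LA; S -> HHS becomes S -> HF, F -> HS.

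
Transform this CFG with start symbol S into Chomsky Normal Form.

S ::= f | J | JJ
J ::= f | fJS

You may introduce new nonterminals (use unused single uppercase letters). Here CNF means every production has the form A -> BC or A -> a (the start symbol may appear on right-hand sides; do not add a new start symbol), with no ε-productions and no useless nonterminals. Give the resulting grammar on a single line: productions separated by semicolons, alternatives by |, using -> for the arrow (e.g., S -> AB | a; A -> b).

No ε-productions.
After unit-elimination: S -> f | JJ | fJS; J -> f | fJS.
TERM: introduce A -> f and substitute in every rule of length ≥2.
BIN: J -> AJS becomes J -> AB, B -> JS; S -> AJS becomes S -> AC, C -> JS.

S -> f | AC | JJ; A -> f; B -> JS; C -> JS; J -> f | AB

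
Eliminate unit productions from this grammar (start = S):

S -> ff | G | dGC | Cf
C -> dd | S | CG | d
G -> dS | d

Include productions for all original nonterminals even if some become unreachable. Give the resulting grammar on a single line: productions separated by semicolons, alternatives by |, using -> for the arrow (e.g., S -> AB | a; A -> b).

Unit productions: C->S, S->G.
Unit pairs (A ⇒* B via units): (C,G), (C,S), (S,G).
S: inherits non-unit rules of {G, S} → Cf | d | dGC | dS | ff.
C: inherits non-unit rules of {C, G, S} → CG | Cf | d | dGC | dS | dd | ff.
G: inherits non-unit rules of {G} → d | dS.

S -> d | Cf | dS | ff | dGC; C -> d | CG | Cf | dS | dd | ff | dGC; G -> d | dS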